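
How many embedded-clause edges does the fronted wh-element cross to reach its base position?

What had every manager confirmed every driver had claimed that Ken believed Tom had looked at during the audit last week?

3

"what" is extracted from the PP object of "looked".
Boundaries crossed, outermost first: [Ø], [that], [Ø] — 3 in total.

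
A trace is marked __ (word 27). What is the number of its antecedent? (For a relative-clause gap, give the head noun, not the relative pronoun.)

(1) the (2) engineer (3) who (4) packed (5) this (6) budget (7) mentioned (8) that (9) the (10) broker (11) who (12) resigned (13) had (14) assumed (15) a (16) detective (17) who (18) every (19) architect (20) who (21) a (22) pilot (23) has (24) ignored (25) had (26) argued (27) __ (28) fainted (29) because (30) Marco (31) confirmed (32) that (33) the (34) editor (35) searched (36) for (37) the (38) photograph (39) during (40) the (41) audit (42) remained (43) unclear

16

The gap at 27 is the subject of "fainted", inside a relative clause.
The relative pronoun is "who" (word 17); it is bound by the head noun immediately before it.
Its filler is the head noun "detective", at word 16.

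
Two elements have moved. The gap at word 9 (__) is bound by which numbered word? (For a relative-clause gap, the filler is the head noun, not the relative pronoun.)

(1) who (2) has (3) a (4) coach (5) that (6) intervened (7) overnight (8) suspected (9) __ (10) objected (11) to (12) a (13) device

1

The marked gap is the subject of "objected".
Its filler is the fronted wh-phrase "who", at word 1.
(The other dependency links word 4 to a gap after word 5.)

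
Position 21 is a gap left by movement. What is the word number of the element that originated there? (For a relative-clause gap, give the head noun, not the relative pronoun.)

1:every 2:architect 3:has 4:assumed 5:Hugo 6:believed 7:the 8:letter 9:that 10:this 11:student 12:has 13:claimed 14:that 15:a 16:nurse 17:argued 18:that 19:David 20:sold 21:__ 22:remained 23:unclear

8

The gap at 21 is the object of "sold", inside a relative clause.
The relative pronoun is "that" (word 9); it is bound by the head noun immediately before it.
Its filler is the head noun "letter", at word 8.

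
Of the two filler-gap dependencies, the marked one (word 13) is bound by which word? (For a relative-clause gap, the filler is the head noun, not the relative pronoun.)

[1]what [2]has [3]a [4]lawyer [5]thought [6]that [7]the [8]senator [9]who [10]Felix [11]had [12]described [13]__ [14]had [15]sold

The marked gap is inside the relative clause, the direct object of "described".
Its filler is the head noun "senator" (via "who"), at word 8.
(The other dependency links word 1 to a gap after word 15.)

8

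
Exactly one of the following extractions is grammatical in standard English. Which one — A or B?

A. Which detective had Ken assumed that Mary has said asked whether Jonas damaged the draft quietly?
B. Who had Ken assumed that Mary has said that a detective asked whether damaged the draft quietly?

A

In B, the wh-phrase is extracted from inside a wh-island (introduced by "whether"), which blocks movement.
In A, the extraction path crosses only that-complement boundaries, which are transparent.
So A is grammatical.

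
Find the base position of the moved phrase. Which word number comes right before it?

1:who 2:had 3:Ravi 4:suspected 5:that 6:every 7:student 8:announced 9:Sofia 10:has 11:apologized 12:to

12

The displaced element is "who" (word 1).
It is linked across 2 clause boundaries (that → Ø).
It functions as the object of the preposition "to" of "apologized", so the gap sits immediately after word 12 ("to").
Base order: Ravi had suspected that every student announced Sofia has apologized to who.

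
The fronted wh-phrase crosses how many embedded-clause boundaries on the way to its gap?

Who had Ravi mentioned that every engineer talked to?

1

"who" is extracted from the PP object of "talked".
Boundaries crossed, outermost first: [that] — 1 in total.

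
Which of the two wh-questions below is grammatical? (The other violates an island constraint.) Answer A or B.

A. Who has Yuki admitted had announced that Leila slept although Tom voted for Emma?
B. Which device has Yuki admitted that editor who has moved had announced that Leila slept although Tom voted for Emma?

In B, the wh-phrase is extracted from inside a complex-NP island (relative clause) (introduced by "who"), which blocks movement.
In A, the extraction path crosses only that-complement boundaries, which are transparent.
So A is grammatical.

A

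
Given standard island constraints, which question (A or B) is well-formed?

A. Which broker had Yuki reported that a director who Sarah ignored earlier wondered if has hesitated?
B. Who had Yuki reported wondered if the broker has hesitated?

In A, the wh-phrase is extracted from inside a wh-island (introduced by "if"), which blocks movement.
In B, the extraction path crosses only that-complement boundaries, which are transparent.
So B is grammatical.

B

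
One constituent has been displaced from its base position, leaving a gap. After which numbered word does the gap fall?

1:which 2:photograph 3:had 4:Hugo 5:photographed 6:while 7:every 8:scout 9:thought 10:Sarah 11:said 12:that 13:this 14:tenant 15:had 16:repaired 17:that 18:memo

The displaced element is "which photograph" (word 2).
It functions as the direct object of "photographed", so the gap sits immediately after word 5 ("photographed").
Base order: Hugo had photographed which photograph while every scout thought Sarah said that this tenant had repaired that memo.

5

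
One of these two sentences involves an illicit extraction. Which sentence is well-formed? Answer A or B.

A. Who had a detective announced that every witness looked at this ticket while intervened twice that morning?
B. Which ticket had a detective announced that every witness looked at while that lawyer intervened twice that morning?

B

In A, the wh-phrase is extracted from inside an adjunct island (introduced by "while"), which blocks movement.
In B, the extraction path crosses only that-complement boundaries, which are transparent.
So B is grammatical.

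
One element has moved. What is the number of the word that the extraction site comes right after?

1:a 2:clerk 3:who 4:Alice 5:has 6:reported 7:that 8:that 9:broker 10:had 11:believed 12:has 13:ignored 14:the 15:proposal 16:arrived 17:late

11

The displaced element is "a clerk" (word 2).
It is linked across 2 clause boundaries (that → Ø).
It functions as the subject of "ignored", so the gap sits immediately after word 11 ("believed").
Base order: Alice has reported that that broker had believed that a clerk has ignored the proposal.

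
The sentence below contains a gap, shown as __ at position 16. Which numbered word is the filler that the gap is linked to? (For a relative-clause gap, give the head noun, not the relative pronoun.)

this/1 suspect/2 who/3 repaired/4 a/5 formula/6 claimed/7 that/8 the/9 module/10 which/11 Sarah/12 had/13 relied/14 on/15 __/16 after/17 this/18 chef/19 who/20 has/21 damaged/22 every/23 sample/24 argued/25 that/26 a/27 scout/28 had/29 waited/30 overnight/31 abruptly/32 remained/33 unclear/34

The gap at 16 is the prepositional object of "relied", inside a relative clause.
The relative pronoun is "which" (word 11); it is bound by the head noun immediately before it.
Its filler is the head noun "module", at word 10.

10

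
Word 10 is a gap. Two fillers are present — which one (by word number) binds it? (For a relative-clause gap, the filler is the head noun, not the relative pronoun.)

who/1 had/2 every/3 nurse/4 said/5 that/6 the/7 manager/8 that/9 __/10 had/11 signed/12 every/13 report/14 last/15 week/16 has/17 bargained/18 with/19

The marked gap is inside the relative clause, the subject of "signed".
Its filler is the head noun "manager" (via "that"), at word 8.
(The other dependency links word 1 to a gap after word 19.)

8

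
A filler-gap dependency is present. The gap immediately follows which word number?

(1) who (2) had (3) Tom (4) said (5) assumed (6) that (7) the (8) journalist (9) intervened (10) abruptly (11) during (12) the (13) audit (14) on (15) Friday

4

The displaced element is "who" (word 1).
It is linked across 1 clause boundary (Ø).
It functions as the subject of "assumed", so the gap sits immediately after word 4 ("said").
Base order: Tom had said that who assumed that the journalist intervened abruptly during the audit on Friday.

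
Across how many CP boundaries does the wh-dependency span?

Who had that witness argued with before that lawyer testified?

"who" originates inside the matrix clause — no clause boundary is crossed.

0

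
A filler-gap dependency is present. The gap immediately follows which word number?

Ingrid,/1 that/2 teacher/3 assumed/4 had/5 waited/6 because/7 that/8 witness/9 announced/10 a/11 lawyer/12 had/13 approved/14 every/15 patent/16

The displaced element is "Ingrid" (word 1).
It is linked across 1 clause boundary (Ø).
It functions as the subject of "waited", so the gap sits immediately after word 4 ("assumed").
Base order: That teacher assumed that Ingrid had waited because that witness announced a lawyer had approved every patent.

4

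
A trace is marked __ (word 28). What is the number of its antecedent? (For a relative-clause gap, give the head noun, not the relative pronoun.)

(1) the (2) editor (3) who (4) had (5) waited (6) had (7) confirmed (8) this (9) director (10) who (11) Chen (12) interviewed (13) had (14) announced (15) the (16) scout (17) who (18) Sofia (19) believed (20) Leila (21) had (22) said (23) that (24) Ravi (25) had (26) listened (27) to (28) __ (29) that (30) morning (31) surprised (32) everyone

16

The gap at 28 is the prepositional object of "listened", inside a relative clause.
The relative pronoun is "who" (word 17); it is bound by the head noun immediately before it.
Its filler is the head noun "scout", at word 16.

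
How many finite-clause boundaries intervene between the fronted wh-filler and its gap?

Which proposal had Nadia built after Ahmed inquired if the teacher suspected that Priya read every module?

0

"which proposal" originates inside the matrix clause — no clause boundary is crossed.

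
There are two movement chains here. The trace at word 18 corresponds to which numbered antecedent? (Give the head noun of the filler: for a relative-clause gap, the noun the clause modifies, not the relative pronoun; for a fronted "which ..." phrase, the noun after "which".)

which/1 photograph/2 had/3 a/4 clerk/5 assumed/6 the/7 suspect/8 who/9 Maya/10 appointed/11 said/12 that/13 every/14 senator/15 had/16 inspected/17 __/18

The marked gap is the direct object of "inspected".
Its filler is the fronted wh-phrase "which photograph", at word 2.
(The other dependency links word 8 to a gap after word 11.)

2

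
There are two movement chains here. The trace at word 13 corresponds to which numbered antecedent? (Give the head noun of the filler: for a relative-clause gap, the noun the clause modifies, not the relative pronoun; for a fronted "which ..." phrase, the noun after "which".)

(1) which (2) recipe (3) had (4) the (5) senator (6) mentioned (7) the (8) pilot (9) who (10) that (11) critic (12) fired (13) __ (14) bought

The marked gap is inside the relative clause, the direct object of "fired".
Its filler is the head noun "pilot" (via "who"), at word 8.
(The other dependency links word 2 to a gap after word 14.)

8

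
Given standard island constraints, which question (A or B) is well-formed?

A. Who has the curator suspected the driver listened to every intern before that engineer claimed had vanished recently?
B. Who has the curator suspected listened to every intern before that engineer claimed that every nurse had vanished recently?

In A, the wh-phrase is extracted from inside an adjunct island (introduced by "before"), which blocks movement.
In B, the extraction path crosses only that-complement boundaries, which are transparent.
So B is grammatical.

B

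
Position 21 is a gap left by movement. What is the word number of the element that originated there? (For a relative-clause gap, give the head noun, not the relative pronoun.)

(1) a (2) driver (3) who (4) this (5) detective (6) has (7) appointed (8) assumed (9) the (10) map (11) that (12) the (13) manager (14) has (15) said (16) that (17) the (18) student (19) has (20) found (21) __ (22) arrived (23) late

10

The gap at 21 is the object of "found", inside a relative clause.
The relative pronoun is "that" (word 11); it is bound by the head noun immediately before it.
Its filler is the head noun "map", at word 10.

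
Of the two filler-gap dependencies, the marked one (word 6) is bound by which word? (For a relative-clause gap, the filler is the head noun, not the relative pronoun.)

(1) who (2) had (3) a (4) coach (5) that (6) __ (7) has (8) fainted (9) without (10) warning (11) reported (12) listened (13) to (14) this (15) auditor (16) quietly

The marked gap is inside the relative clause, the subject of "fainted".
Its filler is the head noun "coach" (via "that"), at word 4.
(The other dependency links word 1 to a gap after word 11.)

4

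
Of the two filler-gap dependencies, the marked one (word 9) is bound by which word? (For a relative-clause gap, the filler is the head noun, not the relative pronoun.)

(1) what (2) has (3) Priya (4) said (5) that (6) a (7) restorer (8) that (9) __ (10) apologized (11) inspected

The marked gap is inside the relative clause, the subject of "apologized".
Its filler is the head noun "restorer" (via "that"), at word 7.
(The other dependency links word 1 to a gap after word 11.)

7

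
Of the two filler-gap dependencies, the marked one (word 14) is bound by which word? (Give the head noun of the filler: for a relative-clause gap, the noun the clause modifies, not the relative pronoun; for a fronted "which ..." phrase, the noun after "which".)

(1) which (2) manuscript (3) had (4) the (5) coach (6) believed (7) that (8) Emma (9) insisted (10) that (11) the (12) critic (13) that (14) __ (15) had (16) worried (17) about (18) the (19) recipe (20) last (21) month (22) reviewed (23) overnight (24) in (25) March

The marked gap is inside the relative clause, the subject of "worried".
Its filler is the head noun "critic" (via "that"), at word 12.
(The other dependency links word 2 to a gap after word 22.)

12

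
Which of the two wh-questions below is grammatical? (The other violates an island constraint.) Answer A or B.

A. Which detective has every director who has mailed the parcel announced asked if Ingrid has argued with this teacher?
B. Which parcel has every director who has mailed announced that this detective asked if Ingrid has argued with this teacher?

In B, the wh-phrase is extracted from inside a complex-NP island (relative clause) (introduced by "who"), which blocks movement.
In A, the extraction path crosses only that-complement boundaries, which are transparent.
So A is grammatical.

A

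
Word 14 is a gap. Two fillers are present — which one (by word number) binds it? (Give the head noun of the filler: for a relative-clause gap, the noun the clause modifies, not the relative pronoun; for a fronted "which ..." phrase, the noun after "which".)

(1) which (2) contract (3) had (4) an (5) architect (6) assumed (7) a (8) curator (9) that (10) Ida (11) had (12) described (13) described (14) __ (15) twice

2

The marked gap is the direct object of "described".
Its filler is the fronted wh-phrase "which contract", at word 2.
(The other dependency links word 8 to a gap after word 12.)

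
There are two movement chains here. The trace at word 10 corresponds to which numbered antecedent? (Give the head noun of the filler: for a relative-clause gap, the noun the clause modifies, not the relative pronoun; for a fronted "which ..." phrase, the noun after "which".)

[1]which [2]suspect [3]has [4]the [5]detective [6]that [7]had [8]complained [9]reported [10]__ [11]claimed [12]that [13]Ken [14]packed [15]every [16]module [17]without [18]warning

The marked gap is the subject of "claimed".
Its filler is the fronted wh-phrase "which suspect", at word 2.
(The other dependency links word 5 to a gap after word 6.)

2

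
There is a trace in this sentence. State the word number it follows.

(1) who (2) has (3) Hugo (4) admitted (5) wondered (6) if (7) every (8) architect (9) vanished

The displaced element is "who" (word 1).
It is linked across 1 clause boundary (Ø).
It functions as the subject of "wondered", so the gap sits immediately after word 4 ("admitted").
Base order: Hugo has admitted that who wondered if every architect vanished.

4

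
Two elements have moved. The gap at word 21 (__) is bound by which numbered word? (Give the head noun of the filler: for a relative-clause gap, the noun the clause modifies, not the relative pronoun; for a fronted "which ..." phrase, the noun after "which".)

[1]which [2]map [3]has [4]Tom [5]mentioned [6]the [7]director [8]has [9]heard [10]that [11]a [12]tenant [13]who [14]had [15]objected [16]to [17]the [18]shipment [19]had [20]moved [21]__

2

The marked gap is the direct object of "moved".
Its filler is the fronted wh-phrase "which map", at word 2.
(The other dependency links word 12 to a gap after word 13.)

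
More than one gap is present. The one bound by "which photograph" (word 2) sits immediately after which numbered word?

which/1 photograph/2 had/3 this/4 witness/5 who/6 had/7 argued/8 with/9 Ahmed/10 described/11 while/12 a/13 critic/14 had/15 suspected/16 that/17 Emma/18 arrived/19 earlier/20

The displaced element is "which photograph" (word 2).
It functions as the direct object of "described", so the gap sits immediately after word 11 ("described").
Base order: This witness who had argued with Ahmed had described which photograph while a critic had suspected that Emma arrived earlier.

11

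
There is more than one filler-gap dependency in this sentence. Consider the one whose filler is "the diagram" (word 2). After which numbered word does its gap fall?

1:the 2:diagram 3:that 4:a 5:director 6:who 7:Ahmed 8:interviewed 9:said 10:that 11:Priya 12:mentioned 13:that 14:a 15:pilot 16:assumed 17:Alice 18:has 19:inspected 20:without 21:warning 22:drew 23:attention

The displaced element is "the diagram" (word 2).
It is linked across 3 clause boundaries (that → that → Ø).
It functions as the direct object of "inspected", so the gap sits immediately after word 19 ("inspected").
Base order: A director who Ahmed interviewed said that Priya mentioned that a pilot assumed Alice has inspected the diagram without warning.

19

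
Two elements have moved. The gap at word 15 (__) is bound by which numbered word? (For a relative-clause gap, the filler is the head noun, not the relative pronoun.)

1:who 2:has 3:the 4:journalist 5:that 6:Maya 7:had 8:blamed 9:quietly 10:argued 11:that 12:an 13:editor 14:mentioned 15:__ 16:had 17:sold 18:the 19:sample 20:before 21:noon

The marked gap is the subject of "sold".
Its filler is the fronted wh-phrase "who", at word 1.
(The other dependency links word 4 to a gap after word 8.)

1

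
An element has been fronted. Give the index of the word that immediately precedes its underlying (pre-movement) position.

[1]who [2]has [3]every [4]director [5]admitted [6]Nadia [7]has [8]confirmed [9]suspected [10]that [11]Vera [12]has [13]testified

8

The displaced element is "who" (word 1).
It is linked across 2 clause boundaries (Ø → Ø).
It functions as the subject of "suspected", so the gap sits immediately after word 8 ("confirmed").
Base order: Every director has admitted Nadia has confirmed who suspected that Vera has testified.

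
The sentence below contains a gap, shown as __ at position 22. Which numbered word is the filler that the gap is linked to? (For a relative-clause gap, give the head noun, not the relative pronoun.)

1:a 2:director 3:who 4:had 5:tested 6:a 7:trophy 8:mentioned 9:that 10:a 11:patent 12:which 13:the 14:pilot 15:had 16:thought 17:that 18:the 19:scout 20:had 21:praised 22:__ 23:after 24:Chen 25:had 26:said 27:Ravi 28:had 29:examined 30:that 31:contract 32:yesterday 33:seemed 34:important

11

The gap at 22 is the object of "praised", inside a relative clause.
The relative pronoun is "which" (word 12); it is bound by the head noun immediately before it.
Its filler is the head noun "patent", at word 11.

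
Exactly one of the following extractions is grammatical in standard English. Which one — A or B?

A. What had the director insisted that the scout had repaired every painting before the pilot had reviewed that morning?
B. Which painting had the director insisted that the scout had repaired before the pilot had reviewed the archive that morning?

In A, the wh-phrase is extracted from inside an adjunct island (introduced by "before"), which blocks movement.
In B, the extraction path crosses only that-complement boundaries, which are transparent.
So B is grammatical.

B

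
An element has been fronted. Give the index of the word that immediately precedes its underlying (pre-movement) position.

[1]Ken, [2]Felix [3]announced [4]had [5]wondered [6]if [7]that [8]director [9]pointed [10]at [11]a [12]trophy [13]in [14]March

The displaced element is "Ken" (word 1).
It is linked across 1 clause boundary (Ø).
It functions as the subject of "wondered", so the gap sits immediately after word 3 ("announced").
Base order: Felix announced that Ken had wondered if that director pointed at a trophy in March.

3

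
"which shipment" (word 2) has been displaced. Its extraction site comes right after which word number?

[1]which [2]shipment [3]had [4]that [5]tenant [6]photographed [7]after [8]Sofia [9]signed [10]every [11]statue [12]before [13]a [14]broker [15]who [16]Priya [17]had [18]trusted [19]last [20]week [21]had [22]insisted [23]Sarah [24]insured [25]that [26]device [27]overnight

The displaced element is "which shipment" (word 2).
It functions as the direct object of "photographed", so the gap sits immediately after word 6 ("photographed").
Base order: That tenant had photographed which shipment after Sofia signed every statue before a broker who Priya had trusted last week had insisted Sarah insured that device overnight.

6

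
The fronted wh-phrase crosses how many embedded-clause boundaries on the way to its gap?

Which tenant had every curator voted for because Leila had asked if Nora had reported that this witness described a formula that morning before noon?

0

"which tenant" originates inside the matrix clause — no clause boundary is crossed.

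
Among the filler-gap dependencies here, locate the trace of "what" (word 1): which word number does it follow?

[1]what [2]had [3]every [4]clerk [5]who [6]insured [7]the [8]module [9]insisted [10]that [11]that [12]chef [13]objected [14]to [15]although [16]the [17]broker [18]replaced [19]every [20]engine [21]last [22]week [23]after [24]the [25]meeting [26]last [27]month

14

The displaced element is "what" (word 1).
It is linked across 1 clause boundary (that).
It functions as the object of the preposition "to" of "objected", so the gap sits immediately after word 14 ("to").
Base order: Every clerk who insured the module had insisted that that chef objected to what although the broker replaced every engine last week after the meeting last month.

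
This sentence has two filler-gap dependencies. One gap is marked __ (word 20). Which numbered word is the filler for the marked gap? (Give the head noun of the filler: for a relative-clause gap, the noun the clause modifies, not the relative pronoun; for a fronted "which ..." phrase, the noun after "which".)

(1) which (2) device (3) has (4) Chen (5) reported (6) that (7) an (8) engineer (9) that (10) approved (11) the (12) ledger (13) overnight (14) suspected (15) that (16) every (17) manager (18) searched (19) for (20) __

The marked gap is the object of the preposition "for" of "searched".
Its filler is the fronted wh-phrase "which device", at word 2.
(The other dependency links word 8 to a gap after word 9.)

2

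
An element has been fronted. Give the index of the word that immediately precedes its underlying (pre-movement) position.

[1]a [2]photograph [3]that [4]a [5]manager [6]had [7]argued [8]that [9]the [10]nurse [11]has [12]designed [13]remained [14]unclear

The displaced element is "a photograph" (word 2).
It is linked across 1 clause boundary (that).
It functions as the direct object of "designed", so the gap sits immediately after word 12 ("designed").
Base order: A manager had argued that the nurse has designed a photograph.

12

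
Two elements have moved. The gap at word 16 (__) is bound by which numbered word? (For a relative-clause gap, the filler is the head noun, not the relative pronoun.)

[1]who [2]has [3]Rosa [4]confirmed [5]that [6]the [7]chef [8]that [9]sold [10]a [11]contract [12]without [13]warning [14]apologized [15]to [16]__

1

The marked gap is the object of the preposition "to" of "apologized".
Its filler is the fronted wh-phrase "who", at word 1.
(The other dependency links word 7 to a gap after word 8.)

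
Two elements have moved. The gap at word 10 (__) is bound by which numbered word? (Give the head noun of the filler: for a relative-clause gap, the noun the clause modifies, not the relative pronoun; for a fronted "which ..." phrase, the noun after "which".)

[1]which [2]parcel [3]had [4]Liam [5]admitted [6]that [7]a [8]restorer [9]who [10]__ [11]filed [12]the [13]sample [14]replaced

The marked gap is inside the relative clause, the subject of "filed".
Its filler is the head noun "restorer" (via "who"), at word 8.
(The other dependency links word 2 to a gap after word 14.)

8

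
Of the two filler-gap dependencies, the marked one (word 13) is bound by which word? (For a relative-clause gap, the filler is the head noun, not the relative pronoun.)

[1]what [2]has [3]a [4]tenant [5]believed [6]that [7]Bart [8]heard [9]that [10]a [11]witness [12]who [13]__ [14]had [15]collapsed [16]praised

11

The marked gap is inside the relative clause, the subject of "collapsed".
Its filler is the head noun "witness" (via "who"), at word 11.
(The other dependency links word 1 to a gap after word 16.)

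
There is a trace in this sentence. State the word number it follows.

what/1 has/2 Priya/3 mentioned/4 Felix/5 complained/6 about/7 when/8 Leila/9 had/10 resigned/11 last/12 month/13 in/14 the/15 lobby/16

The displaced element is "what" (word 1).
It is linked across 1 clause boundary (Ø).
It functions as the object of the preposition "about" of "complained", so the gap sits immediately after word 7 ("about").
Base order: Priya has mentioned Felix complained about what when Leila had resigned last month in the lobby.

7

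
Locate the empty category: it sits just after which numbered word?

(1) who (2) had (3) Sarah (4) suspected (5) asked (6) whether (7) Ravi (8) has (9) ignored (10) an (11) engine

The displaced element is "who" (word 1).
It is linked across 1 clause boundary (Ø).
It functions as the subject of "asked", so the gap sits immediately after word 4 ("suspected").
Base order: Sarah had suspected that who asked whether Ravi has ignored an engine.

4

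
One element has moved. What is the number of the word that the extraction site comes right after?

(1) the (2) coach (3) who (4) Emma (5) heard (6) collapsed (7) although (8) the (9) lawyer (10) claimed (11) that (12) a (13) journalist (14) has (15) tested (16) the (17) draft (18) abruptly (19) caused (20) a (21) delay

5

The displaced element is "the coach" (word 2).
It is linked across 1 clause boundary (Ø).
It functions as the subject of "collapsed", so the gap sits immediately after word 5 ("heard").
Base order: Emma heard that the coach collapsed although the lawyer claimed that a journalist has tested the draft abruptly.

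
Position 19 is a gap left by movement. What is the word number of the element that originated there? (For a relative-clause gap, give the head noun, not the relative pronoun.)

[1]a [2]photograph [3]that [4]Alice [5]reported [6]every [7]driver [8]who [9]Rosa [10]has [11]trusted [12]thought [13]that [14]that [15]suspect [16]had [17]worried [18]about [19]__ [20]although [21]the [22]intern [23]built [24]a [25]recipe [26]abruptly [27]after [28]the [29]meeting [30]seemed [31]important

2

The gap at 19 is the prepositional object of "worried", inside a relative clause.
The relative pronoun is "that" (word 3); it is bound by the head noun immediately before it.
Its filler is the head noun "photograph", at word 2.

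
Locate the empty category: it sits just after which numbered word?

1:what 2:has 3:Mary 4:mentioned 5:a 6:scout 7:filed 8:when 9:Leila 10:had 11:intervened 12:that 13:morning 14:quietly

7

The displaced element is "what" (word 1).
It is linked across 1 clause boundary (Ø).
It functions as the direct object of "filed", so the gap sits immediately after word 7 ("filed").
Base order: Mary has mentioned a scout filed what when Leila had intervened that morning quietly.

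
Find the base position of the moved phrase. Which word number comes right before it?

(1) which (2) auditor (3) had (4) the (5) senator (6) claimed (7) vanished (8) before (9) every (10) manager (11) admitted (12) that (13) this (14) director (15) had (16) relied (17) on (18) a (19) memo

6

The displaced element is "which auditor" (word 2).
It is linked across 1 clause boundary (Ø).
It functions as the subject of "vanished", so the gap sits immediately after word 6 ("claimed").
Base order: The senator had claimed which auditor vanished before every manager admitted that this director had relied on a memo.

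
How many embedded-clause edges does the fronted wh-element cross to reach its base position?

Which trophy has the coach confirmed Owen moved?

1

"which trophy" is extracted from the object of "moved".
Boundaries crossed, outermost first: [Ø] — 1 in total.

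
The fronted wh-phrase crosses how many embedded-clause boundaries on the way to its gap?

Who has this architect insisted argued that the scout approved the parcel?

"who" is extracted from the subject of "argued".
Boundaries crossed, outermost first: [Ø] — 1 in total.

1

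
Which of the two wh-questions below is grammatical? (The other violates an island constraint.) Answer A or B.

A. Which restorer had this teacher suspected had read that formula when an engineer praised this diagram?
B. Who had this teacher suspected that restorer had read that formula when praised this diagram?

A

In B, the wh-phrase is extracted from inside an adjunct island (introduced by "when"), which blocks movement.
In A, the extraction path crosses only that-complement boundaries, which are transparent.
So A is grammatical.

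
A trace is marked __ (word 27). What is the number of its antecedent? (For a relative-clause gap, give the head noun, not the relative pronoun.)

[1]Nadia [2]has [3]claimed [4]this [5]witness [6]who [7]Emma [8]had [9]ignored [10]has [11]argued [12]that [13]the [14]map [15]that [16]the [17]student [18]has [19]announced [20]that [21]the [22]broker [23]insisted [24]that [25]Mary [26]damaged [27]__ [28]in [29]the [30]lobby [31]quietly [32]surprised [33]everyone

14

The gap at 27 is the object of "damaged", inside a relative clause.
The relative pronoun is "that" (word 15); it is bound by the head noun immediately before it.
Its filler is the head noun "map", at word 14.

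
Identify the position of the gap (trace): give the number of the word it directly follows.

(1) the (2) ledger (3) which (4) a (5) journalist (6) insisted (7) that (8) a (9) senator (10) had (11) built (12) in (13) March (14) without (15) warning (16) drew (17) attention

The displaced element is "the ledger" (word 2).
It is linked across 1 clause boundary (that).
It functions as the direct object of "built", so the gap sits immediately after word 11 ("built").
Base order: A journalist insisted that a senator had built the ledger in March without warning.

11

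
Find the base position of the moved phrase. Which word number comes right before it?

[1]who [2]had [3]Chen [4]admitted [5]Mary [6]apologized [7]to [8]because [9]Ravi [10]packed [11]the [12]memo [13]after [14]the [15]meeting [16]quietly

The displaced element is "who" (word 1).
It is linked across 1 clause boundary (Ø).
It functions as the object of the preposition "to" of "apologized", so the gap sits immediately after word 7 ("to").
Base order: Chen had admitted Mary apologized to who because Ravi packed the memo after the meeting quietly.

7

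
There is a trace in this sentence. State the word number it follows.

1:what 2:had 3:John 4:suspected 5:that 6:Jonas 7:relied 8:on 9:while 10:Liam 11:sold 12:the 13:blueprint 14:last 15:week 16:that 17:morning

The displaced element is "what" (word 1).
It is linked across 1 clause boundary (that).
It functions as the object of the preposition "on" of "relied", so the gap sits immediately after word 8 ("on").
Base order: John had suspected that Jonas relied on what while Liam sold the blueprint last week that morning.

8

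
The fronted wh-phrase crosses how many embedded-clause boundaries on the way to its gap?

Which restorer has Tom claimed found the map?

1

"which restorer" is extracted from the subject of "found".
Boundaries crossed, outermost first: [Ø] — 1 in total.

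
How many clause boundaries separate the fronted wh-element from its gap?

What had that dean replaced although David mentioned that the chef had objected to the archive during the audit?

"what" originates inside the matrix clause — no clause boundary is crossed.

0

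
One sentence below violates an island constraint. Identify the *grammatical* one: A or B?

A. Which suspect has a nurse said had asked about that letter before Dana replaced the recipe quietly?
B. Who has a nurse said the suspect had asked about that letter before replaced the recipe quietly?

In B, the wh-phrase is extracted from inside an adjunct island (introduced by "before"), which blocks movement.
In A, the extraction path crosses only that-complement boundaries, which are transparent.
So A is grammatical.

A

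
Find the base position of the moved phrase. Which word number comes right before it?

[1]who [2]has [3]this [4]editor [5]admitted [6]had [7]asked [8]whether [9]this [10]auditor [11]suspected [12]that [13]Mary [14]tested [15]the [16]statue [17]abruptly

5

The displaced element is "who" (word 1).
It is linked across 1 clause boundary (Ø).
It functions as the subject of "asked", so the gap sits immediately after word 5 ("admitted").
Base order: This editor has admitted that who had asked whether this auditor suspected that Mary tested the statue abruptly.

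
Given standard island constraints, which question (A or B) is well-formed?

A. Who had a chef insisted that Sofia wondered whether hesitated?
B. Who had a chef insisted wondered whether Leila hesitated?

B

In A, the wh-phrase is extracted from inside a wh-island (introduced by "whether"), which blocks movement.
In B, the extraction path crosses only that-complement boundaries, which are transparent.
So B is grammatical.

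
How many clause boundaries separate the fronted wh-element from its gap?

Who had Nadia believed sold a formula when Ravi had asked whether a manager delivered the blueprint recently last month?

1

"who" is extracted from the subject of "sold".
Boundaries crossed, outermost first: [Ø] — 1 in total.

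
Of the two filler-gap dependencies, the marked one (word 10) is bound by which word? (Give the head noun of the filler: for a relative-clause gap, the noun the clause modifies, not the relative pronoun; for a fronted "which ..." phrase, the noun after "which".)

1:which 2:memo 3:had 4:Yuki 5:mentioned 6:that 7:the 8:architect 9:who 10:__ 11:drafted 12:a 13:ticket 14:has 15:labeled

The marked gap is inside the relative clause, the subject of "drafted".
Its filler is the head noun "architect" (via "who"), at word 8.
(The other dependency links word 2 to a gap after word 15.)

8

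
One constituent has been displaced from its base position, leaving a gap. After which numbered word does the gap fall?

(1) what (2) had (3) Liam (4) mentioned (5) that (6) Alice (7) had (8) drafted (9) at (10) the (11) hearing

The displaced element is "what" (word 1).
It is linked across 1 clause boundary (that).
It functions as the direct object of "drafted", so the gap sits immediately after word 8 ("drafted").
Base order: Liam had mentioned that Alice had drafted what at the hearing.

8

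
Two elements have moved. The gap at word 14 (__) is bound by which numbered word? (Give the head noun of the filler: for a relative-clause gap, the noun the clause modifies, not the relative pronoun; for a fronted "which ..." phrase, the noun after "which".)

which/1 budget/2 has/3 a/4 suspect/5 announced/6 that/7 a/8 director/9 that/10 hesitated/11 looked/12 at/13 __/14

The marked gap is the object of the preposition "at" of "looked".
Its filler is the fronted wh-phrase "which budget", at word 2.
(The other dependency links word 9 to a gap after word 10.)

2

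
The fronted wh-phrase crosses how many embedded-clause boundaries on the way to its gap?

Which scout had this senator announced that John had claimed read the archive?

2

"which scout" is extracted from the subject of "read".
Boundaries crossed, outermost first: [that], [Ø] — 2 in total.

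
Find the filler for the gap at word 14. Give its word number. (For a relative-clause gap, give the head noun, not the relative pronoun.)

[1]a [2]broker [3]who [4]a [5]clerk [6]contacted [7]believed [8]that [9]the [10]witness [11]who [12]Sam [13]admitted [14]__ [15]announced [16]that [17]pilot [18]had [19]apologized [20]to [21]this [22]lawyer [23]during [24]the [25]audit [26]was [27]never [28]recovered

10

The gap at 14 is the subject of "announced", inside a relative clause.
The relative pronoun is "who" (word 11); it is bound by the head noun immediately before it.
Its filler is the head noun "witness", at word 10.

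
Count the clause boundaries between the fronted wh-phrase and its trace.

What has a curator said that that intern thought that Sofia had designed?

2

"what" is extracted from the object of "designed".
Boundaries crossed, outermost first: [that], [that] — 2 in total.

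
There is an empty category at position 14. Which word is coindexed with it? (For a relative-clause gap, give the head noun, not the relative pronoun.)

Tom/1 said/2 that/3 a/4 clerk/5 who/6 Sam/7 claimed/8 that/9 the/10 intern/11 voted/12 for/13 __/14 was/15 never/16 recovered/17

5

The gap at 14 is the prepositional object of "voted", inside a relative clause.
The relative pronoun is "who" (word 6); it is bound by the head noun immediately before it.
Its filler is the head noun "clerk", at word 5.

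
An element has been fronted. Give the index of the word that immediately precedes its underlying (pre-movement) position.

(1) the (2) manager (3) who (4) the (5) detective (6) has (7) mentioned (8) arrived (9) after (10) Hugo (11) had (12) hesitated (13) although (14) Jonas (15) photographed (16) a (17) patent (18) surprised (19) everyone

The displaced element is "the manager" (word 2).
It is linked across 1 clause boundary (Ø).
It functions as the subject of "arrived", so the gap sits immediately after word 7 ("mentioned").
Base order: The detective has mentioned that the manager arrived after Hugo had hesitated although Jonas photographed a patent.

7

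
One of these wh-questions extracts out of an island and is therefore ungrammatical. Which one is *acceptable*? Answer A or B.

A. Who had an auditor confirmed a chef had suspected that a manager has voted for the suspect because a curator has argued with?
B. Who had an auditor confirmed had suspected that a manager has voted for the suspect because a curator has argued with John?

In A, the wh-phrase is extracted from inside an adjunct island (introduced by "because"), which blocks movement.
In B, the extraction path crosses only that-complement boundaries, which are transparent.
So B is grammatical.

B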